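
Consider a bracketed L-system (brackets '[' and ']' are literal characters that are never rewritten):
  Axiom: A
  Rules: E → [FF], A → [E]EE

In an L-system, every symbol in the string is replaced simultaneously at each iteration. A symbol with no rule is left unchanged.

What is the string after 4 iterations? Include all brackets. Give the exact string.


Answer: [[FF]][FF][FF]

Derivation:
Step 0: A
Step 1: [E]EE
Step 2: [[FF]][FF][FF]
Step 3: [[FF]][FF][FF]
Step 4: [[FF]][FF][FF]


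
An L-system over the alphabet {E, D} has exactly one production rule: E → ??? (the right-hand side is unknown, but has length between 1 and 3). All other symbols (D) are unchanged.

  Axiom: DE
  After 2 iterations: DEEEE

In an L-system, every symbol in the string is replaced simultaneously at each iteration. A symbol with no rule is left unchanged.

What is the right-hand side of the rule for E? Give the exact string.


Answer: EE

Derivation:
Trying E → EE:
  Step 0: DE
  Step 1: DEE
  Step 2: DEEEE
Matches the given result.


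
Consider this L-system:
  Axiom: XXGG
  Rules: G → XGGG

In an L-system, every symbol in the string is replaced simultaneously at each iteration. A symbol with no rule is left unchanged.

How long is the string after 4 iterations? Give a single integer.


Step 0: length = 4
Step 1: length = 10
Step 2: length = 28
Step 3: length = 82
Step 4: length = 244

Answer: 244


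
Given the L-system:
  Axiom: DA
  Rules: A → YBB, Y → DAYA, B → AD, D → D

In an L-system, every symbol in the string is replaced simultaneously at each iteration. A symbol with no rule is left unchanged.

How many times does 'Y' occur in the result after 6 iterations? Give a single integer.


Answer: 43

Derivation:
Step 0: DA  (0 'Y')
Step 1: DYBB  (1 'Y')
Step 2: DDAYAADAD  (1 'Y')
Step 3: DDYBBDAYAYBBYBBDYBBD  (5 'Y')
Step 4: DDDAYAADADDYBBDAYAYBBDAYAADADDAYAADADDDAYAADADD  (7 'Y')
Step 5: DDDYBBDAYAYBBYBBDYBBDDDAYAADADDYBBDAYAYBBDAYAADADDYBBDAYAYBBYBBDYBBDDYBBDAYAYBBYBBDYBBDDDYBBDAYAYBBYBBDYBBDD  (25 'Y')
Step 6: DDDDAYAADADDYBBDAYAYBBDAYAADADDAYAADADDDAYAADADDDDYBBDAYAYBBYBBDYBBDDDAYAADADDYBBDAYAYBBDAYAADADDYBBDAYAYBBYBBDYBBDDDAYAADADDYBBDAYAYBBDAYAADADDAYAADADDDAYAADADDDDAYAADADDYBBDAYAYBBDAYAADADDAYAADADDDAYAADADDDDDAYAADADDYBBDAYAYBBDAYAADADDAYAADADDDAYAADADDD  (43 'Y')


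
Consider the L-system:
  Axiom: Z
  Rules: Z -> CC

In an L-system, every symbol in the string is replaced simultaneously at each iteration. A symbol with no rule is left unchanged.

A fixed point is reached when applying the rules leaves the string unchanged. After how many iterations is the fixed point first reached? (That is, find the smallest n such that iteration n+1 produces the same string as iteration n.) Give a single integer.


Answer: 1

Derivation:
Step 0: Z
Step 1: CC
Step 2: CC  (unchanged — fixed point at step 1)


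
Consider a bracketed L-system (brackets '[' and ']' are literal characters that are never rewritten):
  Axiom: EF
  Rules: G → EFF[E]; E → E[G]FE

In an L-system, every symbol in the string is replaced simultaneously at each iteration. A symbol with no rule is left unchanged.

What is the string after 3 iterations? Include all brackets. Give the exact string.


Step 0: EF
Step 1: E[G]FEF
Step 2: E[G]FE[EFF[E]]FE[G]FEF
Step 3: E[G]FE[EFF[E]]FE[G]FE[E[G]FEFF[E[G]FE]]FE[G]FE[EFF[E]]FE[G]FEF

Answer: E[G]FE[EFF[E]]FE[G]FE[E[G]FEFF[E[G]FE]]FE[G]FE[EFF[E]]FE[G]FEF


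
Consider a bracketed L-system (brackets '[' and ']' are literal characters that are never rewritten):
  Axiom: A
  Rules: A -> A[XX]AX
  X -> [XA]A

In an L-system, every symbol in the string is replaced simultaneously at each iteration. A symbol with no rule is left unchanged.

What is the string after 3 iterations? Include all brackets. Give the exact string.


Answer: A[XX]AX[[XA]A[XA]A]A[XX]AX[XA]A[[[XA]AA[XX]AX]A[XX]AX[[XA]AA[XX]AX]A[XX]AX]A[XX]AX[[XA]A[XA]A]A[XX]AX[XA]A[[XA]AA[XX]AX]A[XX]AX

Derivation:
Step 0: A
Step 1: A[XX]AX
Step 2: A[XX]AX[[XA]A[XA]A]A[XX]AX[XA]A
Step 3: A[XX]AX[[XA]A[XA]A]A[XX]AX[XA]A[[[XA]AA[XX]AX]A[XX]AX[[XA]AA[XX]AX]A[XX]AX]A[XX]AX[[XA]A[XA]A]A[XX]AX[XA]A[[XA]AA[XX]AX]A[XX]AX


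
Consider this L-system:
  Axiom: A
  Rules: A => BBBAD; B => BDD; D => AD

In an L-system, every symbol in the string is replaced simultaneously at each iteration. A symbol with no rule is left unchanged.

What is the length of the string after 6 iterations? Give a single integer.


Step 0: length = 1
Step 1: length = 5
Step 2: length = 16
Step 3: length = 44
Step 4: length = 130
Step 5: length = 398
Step 6: length = 1198

Answer: 1198


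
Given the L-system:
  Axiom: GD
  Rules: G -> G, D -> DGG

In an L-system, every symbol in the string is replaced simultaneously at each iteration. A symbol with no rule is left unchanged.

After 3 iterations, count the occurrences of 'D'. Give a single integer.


Step 0: GD  (1 'D')
Step 1: GDGG  (1 'D')
Step 2: GDGGGG  (1 'D')
Step 3: GDGGGGGG  (1 'D')

Answer: 1


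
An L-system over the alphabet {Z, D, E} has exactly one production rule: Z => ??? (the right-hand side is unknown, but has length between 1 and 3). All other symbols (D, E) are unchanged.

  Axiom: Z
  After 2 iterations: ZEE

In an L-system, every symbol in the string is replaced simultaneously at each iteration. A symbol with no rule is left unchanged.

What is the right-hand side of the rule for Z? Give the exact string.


Trying Z => ZE:
  Step 0: Z
  Step 1: ZE
  Step 2: ZEE
Matches the given result.

Answer: ZE


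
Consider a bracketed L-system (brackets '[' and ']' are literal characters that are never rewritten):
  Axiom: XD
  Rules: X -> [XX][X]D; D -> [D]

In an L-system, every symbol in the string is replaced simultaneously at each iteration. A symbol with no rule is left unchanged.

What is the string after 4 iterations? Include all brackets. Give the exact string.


Step 0: XD
Step 1: [XX][X]D[D]
Step 2: [[XX][X]D[XX][X]D][[XX][X]D][D][[D]]
Step 3: [[[XX][X]D[XX][X]D][[XX][X]D][D][[XX][X]D[XX][X]D][[XX][X]D][D]][[[XX][X]D[XX][X]D][[XX][X]D][D]][[D]][[[D]]]
Step 4: [[[[XX][X]D[XX][X]D][[XX][X]D][D][[XX][X]D[XX][X]D][[XX][X]D][D]][[[XX][X]D[XX][X]D][[XX][X]D][D]][[D]][[[XX][X]D[XX][X]D][[XX][X]D][D][[XX][X]D[XX][X]D][[XX][X]D][D]][[[XX][X]D[XX][X]D][[XX][X]D][D]][[D]]][[[[XX][X]D[XX][X]D][[XX][X]D][D][[XX][X]D[XX][X]D][[XX][X]D][D]][[[XX][X]D[XX][X]D][[XX][X]D][D]][[D]]][[[D]]][[[[D]]]]

Answer: [[[[XX][X]D[XX][X]D][[XX][X]D][D][[XX][X]D[XX][X]D][[XX][X]D][D]][[[XX][X]D[XX][X]D][[XX][X]D][D]][[D]][[[XX][X]D[XX][X]D][[XX][X]D][D][[XX][X]D[XX][X]D][[XX][X]D][D]][[[XX][X]D[XX][X]D][[XX][X]D][D]][[D]]][[[[XX][X]D[XX][X]D][[XX][X]D][D][[XX][X]D[XX][X]D][[XX][X]D][D]][[[XX][X]D[XX][X]D][[XX][X]D][D]][[D]]][[[D]]][[[[D]]]]


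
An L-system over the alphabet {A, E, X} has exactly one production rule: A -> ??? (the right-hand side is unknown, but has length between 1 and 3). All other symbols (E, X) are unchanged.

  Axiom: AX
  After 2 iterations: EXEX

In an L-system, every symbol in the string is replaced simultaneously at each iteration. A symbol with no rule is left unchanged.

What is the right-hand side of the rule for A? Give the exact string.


Answer: EXE

Derivation:
Trying A -> EXE:
  Step 0: AX
  Step 1: EXEX
  Step 2: EXEX
Matches the given result.


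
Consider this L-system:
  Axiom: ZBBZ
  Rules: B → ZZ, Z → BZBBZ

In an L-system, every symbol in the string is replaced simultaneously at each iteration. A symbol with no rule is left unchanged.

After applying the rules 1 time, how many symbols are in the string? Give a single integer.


Answer: 14

Derivation:
Step 0: length = 4
Step 1: length = 14


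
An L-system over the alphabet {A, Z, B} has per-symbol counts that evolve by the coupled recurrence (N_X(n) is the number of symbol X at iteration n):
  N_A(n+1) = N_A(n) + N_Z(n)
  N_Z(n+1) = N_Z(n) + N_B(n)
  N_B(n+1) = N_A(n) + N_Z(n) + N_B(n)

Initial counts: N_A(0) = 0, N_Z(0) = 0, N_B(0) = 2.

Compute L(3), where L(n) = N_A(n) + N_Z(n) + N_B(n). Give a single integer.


Step 0: N_A=0, N_Z=0, N_B=2, L=2
Step 1: N_A=0, N_Z=2, N_B=2, L=4
Step 2: N_A=2, N_Z=4, N_B=4, L=10
Step 3: N_A=6, N_Z=8, N_B=10, L=24

Answer: 24


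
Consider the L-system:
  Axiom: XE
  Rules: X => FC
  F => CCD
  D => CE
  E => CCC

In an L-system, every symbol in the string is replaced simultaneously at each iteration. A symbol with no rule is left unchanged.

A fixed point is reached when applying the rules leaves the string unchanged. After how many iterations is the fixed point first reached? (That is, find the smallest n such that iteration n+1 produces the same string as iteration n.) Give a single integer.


Step 0: XE
Step 1: FCCCC
Step 2: CCDCCCC
Step 3: CCCECCCC
Step 4: CCCCCCCCCC
Step 5: CCCCCCCCCC  (unchanged — fixed point at step 4)

Answer: 4


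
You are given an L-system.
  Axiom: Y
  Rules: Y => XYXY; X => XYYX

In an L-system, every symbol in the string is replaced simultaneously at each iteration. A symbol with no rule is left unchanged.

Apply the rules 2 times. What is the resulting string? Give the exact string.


Step 0: Y
Step 1: XYXY
Step 2: XYYXXYXYXYYXXYXY

Answer: XYYXXYXYXYYXXYXY


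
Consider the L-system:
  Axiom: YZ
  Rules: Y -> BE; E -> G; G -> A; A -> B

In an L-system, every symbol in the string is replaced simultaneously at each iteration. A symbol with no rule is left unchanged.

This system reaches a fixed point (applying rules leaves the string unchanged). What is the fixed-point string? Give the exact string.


Answer: BBZ

Derivation:
Step 0: YZ
Step 1: BEZ
Step 2: BGZ
Step 3: BAZ
Step 4: BBZ
Step 5: BBZ  (unchanged — fixed point at step 4)


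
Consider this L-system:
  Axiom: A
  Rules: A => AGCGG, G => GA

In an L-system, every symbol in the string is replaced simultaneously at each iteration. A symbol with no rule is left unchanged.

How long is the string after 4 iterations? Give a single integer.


Step 0: length = 1
Step 1: length = 5
Step 2: length = 12
Step 3: length = 34
Step 4: length = 92

Answer: 92


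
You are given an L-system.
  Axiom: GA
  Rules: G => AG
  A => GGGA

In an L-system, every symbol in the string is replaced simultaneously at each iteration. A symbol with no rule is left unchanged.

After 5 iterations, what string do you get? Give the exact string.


Answer: AGAGAGGGGAGGGAAGAGAGAGGGGAGGGAAGAGAGAGGGGAGGGAAGGGGAAGGGGAAGGGGAAGAGAGAGGGGAGGGAAGGGGAAGGGGAAGAGAGAGGGGAAGAGAGGGGAGGGAAGGGGAAGGGGAAGGGGAAGAGAGAGGGGAAGAGAGGGGAGGGAAGGGGAAGGGGAAGGGGAAGAGAGAGGGGAAGAGAGGGGAGGGAAGGGGAAGGGGAAGGGGAAGAGAGAGGGGAAGAGAGGGGAGGGAAGAGAGAGGGGAGGGAAGAGAGAGGGGAGGGAAGAGAGAGGGGAGGGAAGGGGAAGGGGAAGGGGAAGAGAGAGGGGA

Derivation:
Step 0: GA
Step 1: AGGGGA
Step 2: GGGAAGAGAGAGGGGA
Step 3: AGAGAGGGGAGGGAAGGGGAAGGGGAAGGGGAAGAGAGAGGGGA
Step 4: GGGAAGGGGAAGGGGAAGAGAGAGGGGAAGAGAGGGGAGGGAAGAGAGAGGGGAGGGAAGAGAGAGGGGAGGGAAGAGAGAGGGGAGGGAAGGGGAAGGGGAAGGGGAAGAGAGAGGGGA
Step 5: AGAGAGGGGAGGGAAGAGAGAGGGGAGGGAAGAGAGAGGGGAGGGAAGGGGAAGGGGAAGGGGAAGAGAGAGGGGAGGGAAGGGGAAGGGGAAGAGAGAGGGGAAGAGAGGGGAGGGAAGGGGAAGGGGAAGGGGAAGAGAGAGGGGAAGAGAGGGGAGGGAAGGGGAAGGGGAAGGGGAAGAGAGAGGGGAAGAGAGGGGAGGGAAGGGGAAGGGGAAGGGGAAGAGAGAGGGGAAGAGAGGGGAGGGAAGAGAGAGGGGAGGGAAGAGAGAGGGGAGGGAAGAGAGAGGGGAGGGAAGGGGAAGGGGAAGGGGAAGAGAGAGGGGA


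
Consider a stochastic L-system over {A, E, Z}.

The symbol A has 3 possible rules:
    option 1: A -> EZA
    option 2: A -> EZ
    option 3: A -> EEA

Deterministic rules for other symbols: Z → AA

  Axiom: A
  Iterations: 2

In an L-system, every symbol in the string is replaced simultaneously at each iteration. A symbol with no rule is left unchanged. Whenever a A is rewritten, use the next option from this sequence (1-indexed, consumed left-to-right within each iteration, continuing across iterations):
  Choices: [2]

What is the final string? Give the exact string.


Answer: EAA

Derivation:
Step 0: A
Step 1: EZ  (used choices [2])
Step 2: EAA  (used choices [])


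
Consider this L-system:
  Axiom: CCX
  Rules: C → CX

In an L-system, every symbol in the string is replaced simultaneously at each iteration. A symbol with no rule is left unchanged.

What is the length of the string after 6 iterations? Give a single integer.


Answer: 15

Derivation:
Step 0: length = 3
Step 1: length = 5
Step 2: length = 7
Step 3: length = 9
Step 4: length = 11
Step 5: length = 13
Step 6: length = 15


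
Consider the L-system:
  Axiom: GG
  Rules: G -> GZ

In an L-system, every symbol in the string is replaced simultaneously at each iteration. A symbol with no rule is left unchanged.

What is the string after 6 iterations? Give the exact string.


Answer: GZZZZZZGZZZZZZ

Derivation:
Step 0: GG
Step 1: GZGZ
Step 2: GZZGZZ
Step 3: GZZZGZZZ
Step 4: GZZZZGZZZZ
Step 5: GZZZZZGZZZZZ
Step 6: GZZZZZZGZZZZZZ


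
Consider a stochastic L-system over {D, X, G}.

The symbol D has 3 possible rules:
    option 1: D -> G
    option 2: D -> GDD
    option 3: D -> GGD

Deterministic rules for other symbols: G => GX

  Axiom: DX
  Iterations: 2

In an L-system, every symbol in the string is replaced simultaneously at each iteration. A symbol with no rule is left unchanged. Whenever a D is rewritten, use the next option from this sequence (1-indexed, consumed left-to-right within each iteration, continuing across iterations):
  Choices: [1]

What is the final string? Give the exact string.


Answer: GXX

Derivation:
Step 0: DX
Step 1: GX  (used choices [1])
Step 2: GXX  (used choices [])


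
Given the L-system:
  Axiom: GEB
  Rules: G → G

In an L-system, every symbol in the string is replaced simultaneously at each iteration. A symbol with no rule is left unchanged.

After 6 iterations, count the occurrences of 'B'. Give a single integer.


Answer: 1

Derivation:
Step 0: GEB  (1 'B')
Step 1: GEB  (1 'B')
Step 2: GEB  (1 'B')
Step 3: GEB  (1 'B')
Step 4: GEB  (1 'B')
Step 5: GEB  (1 'B')
Step 6: GEB  (1 'B')


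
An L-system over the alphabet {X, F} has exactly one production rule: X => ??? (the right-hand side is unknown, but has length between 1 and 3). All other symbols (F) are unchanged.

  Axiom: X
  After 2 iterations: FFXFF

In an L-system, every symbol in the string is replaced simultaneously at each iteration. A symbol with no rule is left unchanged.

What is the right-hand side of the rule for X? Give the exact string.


Trying X => FXF:
  Step 0: X
  Step 1: FXF
  Step 2: FFXFF
Matches the given result.

Answer: FXF


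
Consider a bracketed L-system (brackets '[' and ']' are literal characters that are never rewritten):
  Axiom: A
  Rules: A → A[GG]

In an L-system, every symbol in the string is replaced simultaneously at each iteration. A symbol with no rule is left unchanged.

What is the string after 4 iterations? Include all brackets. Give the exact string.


Step 0: A
Step 1: A[GG]
Step 2: A[GG][GG]
Step 3: A[GG][GG][GG]
Step 4: A[GG][GG][GG][GG]

Answer: A[GG][GG][GG][GG]


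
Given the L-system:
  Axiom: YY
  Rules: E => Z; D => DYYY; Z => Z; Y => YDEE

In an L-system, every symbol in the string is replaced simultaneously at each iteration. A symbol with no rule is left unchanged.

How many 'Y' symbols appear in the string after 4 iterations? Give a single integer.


Answer: 56

Derivation:
Step 0: YY  (2 'Y')
Step 1: YDEEYDEE  (2 'Y')
Step 2: YDEEDYYYZZYDEEDYYYZZ  (8 'Y')
Step 3: YDEEDYYYZZDYYYYDEEYDEEYDEEZZYDEEDYYYZZDYYYYDEEYDEEYDEEZZ  (20 'Y')
Step 4: YDEEDYYYZZDYYYYDEEYDEEYDEEZZDYYYYDEEYDEEYDEEYDEEDYYYZZYDEEDYYYZZYDEEDYYYZZZZYDEEDYYYZZDYYYYDEEYDEEYDEEZZDYYYYDEEYDEEYDEEYDEEDYYYZZYDEEDYYYZZYDEEDYYYZZZZ  (56 'Y')


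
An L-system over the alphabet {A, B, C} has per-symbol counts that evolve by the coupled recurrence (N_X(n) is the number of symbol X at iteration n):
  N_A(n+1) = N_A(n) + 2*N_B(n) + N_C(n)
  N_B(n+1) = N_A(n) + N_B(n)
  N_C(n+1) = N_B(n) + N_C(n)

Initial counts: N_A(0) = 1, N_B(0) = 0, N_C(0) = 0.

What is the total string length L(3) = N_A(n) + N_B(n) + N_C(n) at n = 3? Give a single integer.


Step 0: N_A=1, N_B=0, N_C=0, L=1
Step 1: N_A=1, N_B=1, N_C=0, L=2
Step 2: N_A=3, N_B=2, N_C=1, L=6
Step 3: N_A=8, N_B=5, N_C=3, L=16

Answer: 16


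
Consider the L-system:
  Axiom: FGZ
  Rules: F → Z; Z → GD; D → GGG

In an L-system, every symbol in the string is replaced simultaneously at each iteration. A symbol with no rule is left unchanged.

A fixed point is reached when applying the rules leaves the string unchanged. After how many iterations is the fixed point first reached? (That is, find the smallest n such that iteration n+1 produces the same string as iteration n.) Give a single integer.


Step 0: FGZ
Step 1: ZGGD
Step 2: GDGGGGG
Step 3: GGGGGGGGG
Step 4: GGGGGGGGG  (unchanged — fixed point at step 3)

Answer: 3


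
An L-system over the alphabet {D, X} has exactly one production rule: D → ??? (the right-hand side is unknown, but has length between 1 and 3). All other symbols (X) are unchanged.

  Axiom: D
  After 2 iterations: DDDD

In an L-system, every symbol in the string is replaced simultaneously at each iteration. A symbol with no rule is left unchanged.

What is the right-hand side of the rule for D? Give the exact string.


Answer: DD

Derivation:
Trying D → DD:
  Step 0: D
  Step 1: DD
  Step 2: DDDD
Matches the given result.


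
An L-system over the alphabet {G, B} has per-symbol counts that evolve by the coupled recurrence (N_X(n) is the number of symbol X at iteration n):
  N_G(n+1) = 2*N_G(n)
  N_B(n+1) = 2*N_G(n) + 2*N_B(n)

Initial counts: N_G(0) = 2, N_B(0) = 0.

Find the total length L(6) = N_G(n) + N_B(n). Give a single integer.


Step 0: N_G=2, N_B=0, L=2
Step 1: N_G=4, N_B=4, L=8
Step 2: N_G=8, N_B=16, L=24
Step 3: N_G=16, N_B=48, L=64
Step 4: N_G=32, N_B=128, L=160
Step 5: N_G=64, N_B=320, L=384
Step 6: N_G=128, N_B=768, L=896

Answer: 896


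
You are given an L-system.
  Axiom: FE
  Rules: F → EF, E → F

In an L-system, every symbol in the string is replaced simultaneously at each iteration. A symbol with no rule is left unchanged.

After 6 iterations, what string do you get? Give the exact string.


Answer: FEFEFFEFEFFEFFEFEFFEFEFFEFFEFEFFEF

Derivation:
Step 0: FE
Step 1: EFF
Step 2: FEFEF
Step 3: EFFEFFEF
Step 4: FEFEFFEFEFFEF
Step 5: EFFEFFEFEFFEFFEFEFFEF
Step 6: FEFEFFEFEFFEFFEFEFFEFEFFEFFEFEFFEF


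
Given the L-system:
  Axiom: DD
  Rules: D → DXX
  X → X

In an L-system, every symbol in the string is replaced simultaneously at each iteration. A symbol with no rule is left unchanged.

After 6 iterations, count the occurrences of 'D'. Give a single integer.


Step 0: DD  (2 'D')
Step 1: DXXDXX  (2 'D')
Step 2: DXXXXDXXXX  (2 'D')
Step 3: DXXXXXXDXXXXXX  (2 'D')
Step 4: DXXXXXXXXDXXXXXXXX  (2 'D')
Step 5: DXXXXXXXXXXDXXXXXXXXXX  (2 'D')
Step 6: DXXXXXXXXXXXXDXXXXXXXXXXXX  (2 'D')

Answer: 2


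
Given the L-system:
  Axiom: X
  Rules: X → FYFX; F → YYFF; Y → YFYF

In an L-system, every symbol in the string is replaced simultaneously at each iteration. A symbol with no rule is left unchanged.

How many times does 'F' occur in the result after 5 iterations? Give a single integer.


Answer: 512

Derivation:
Step 0: X  (0 'F')
Step 1: FYFX  (2 'F')
Step 2: YYFFYFYFYYFFFYFX  (8 'F')
Step 3: YFYFYFYFYYFFYYFFYFYFYYFFYFYFYYFFYFYFYFYFYYFFYYFFYYFFYFYFYYFFFYFX  (32 'F')
Step 4: YFYFYYFFYFYFYYFFYFYFYYFFYFYFYYFFYFYFYFYFYYFFYYFFYFYFYFYFYYFFYYFFYFYFYYFFYFYFYYFFYFYFYFYFYYFFYYFFYFYFYYFFYFYFYYFFYFYFYFYFYYFFYYFFYFYFYYFFYFYFYYFFYFYFYYFFYFYFYYFFYFYFYFYFYYFFYYFFYFYFYFYFYYFFYYFFYFYFYFYFYYFFYYFFYFYFYYFFYFYFYYFFYFYFYFYFYYFFYYFFYYFFYFYFYYFFFYFX  (128 'F')
Step 5: YFYFYYFFYFYFYYFFYFYFYFYFYYFFYYFFYFYFYYFFYFYFYYFFYFYFYFYFYYFFYYFFYFYFYYFFYFYFYYFFYFYFYFYFYYFFYYFFYFYFYYFFYFYFYYFFYFYFYFYFYYFFYYFFYFYFYYFFYFYFYYFFYFYFYYFFYFYFYYFFYFYFYFYFYYFFYYFFYFYFYFYFYYFFYYFFYFYFYYFFYFYFYYFFYFYFYYFFYFYFYYFFYFYFYFYFYYFFYYFFYFYFYFYFYYFFYYFFYFYFYYFFYFYFYYFFYFYFYFYFYYFFYYFFYFYFYYFFYFYFYYFFYFYFYFYFYYFFYYFFYFYFYYFFYFYFYYFFYFYFYYFFYFYFYYFFYFYFYFYFYYFFYYFFYFYFYFYFYYFFYYFFYFYFYYFFYFYFYYFFYFYFYFYFYYFFYYFFYFYFYYFFYFYFYYFFYFYFYFYFYYFFYYFFYFYFYYFFYFYFYYFFYFYFYYFFYFYFYYFFYFYFYFYFYYFFYYFFYFYFYFYFYYFFYYFFYFYFYYFFYFYFYYFFYFYFYFYFYYFFYYFFYFYFYYFFYFYFYYFFYFYFYFYFYYFFYYFFYFYFYYFFYFYFYYFFYFYFYFYFYYFFYYFFYFYFYYFFYFYFYYFFYFYFYFYFYYFFYYFFYFYFYYFFYFYFYYFFYFYFYYFFYFYFYYFFYFYFYFYFYYFFYYFFYFYFYFYFYYFFYYFFYFYFYYFFYFYFYYFFYFYFYYFFYFYFYYFFYFYFYFYFYYFFYYFFYFYFYFYFYYFFYYFFYFYFYYFFYFYFYYFFYFYFYYFFYFYFYYFFYFYFYFYFYYFFYYFFYFYFYFYFYYFFYYFFYFYFYYFFYFYFYYFFYFYFYFYFYYFFYYFFYFYFYYFFYFYFYYFFYFYFYFYFYYFFYYFFYFYFYYFFYFYFYYFFYFYFYYFFYFYFYYFFYFYFYFYFYYFFYYFFYFYFYFYFYYFFYYFFYFYFYFYFYYFFYYFFYFYFYYFFYFYFYYFFYFYFYFYFYYFFYYFFYYFFYFYFYYFFFYFX  (512 'F')


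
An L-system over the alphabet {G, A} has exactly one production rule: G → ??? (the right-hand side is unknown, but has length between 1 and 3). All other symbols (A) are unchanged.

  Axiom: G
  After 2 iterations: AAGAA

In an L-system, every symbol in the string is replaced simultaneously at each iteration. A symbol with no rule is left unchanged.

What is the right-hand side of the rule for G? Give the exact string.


Answer: AGA

Derivation:
Trying G → AGA:
  Step 0: G
  Step 1: AGA
  Step 2: AAGAA
Matches the given result.


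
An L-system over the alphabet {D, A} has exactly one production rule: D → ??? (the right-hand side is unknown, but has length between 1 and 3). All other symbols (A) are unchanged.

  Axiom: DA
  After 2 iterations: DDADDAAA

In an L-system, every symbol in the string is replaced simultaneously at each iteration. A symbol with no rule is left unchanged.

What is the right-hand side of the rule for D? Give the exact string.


Trying D → DDA:
  Step 0: DA
  Step 1: DDAA
  Step 2: DDADDAAA
Matches the given result.

Answer: DDA


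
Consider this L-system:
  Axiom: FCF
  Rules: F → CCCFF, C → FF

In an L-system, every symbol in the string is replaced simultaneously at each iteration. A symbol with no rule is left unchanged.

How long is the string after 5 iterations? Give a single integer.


Step 0: length = 3
Step 1: length = 12
Step 2: length = 42
Step 3: length = 156
Step 4: length = 564
Step 5: length = 2064

Answer: 2064


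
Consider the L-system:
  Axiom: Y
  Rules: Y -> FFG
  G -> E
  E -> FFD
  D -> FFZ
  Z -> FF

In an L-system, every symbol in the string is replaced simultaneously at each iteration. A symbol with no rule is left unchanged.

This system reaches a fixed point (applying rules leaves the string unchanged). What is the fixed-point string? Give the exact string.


Step 0: Y
Step 1: FFG
Step 2: FFE
Step 3: FFFFD
Step 4: FFFFFFZ
Step 5: FFFFFFFF
Step 6: FFFFFFFF  (unchanged — fixed point at step 5)

Answer: FFFFFFFF


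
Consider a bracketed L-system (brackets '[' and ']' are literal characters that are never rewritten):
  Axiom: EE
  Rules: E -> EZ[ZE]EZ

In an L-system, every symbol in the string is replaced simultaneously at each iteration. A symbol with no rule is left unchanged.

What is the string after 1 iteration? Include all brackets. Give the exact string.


Answer: EZ[ZE]EZEZ[ZE]EZ

Derivation:
Step 0: EE
Step 1: EZ[ZE]EZEZ[ZE]EZ


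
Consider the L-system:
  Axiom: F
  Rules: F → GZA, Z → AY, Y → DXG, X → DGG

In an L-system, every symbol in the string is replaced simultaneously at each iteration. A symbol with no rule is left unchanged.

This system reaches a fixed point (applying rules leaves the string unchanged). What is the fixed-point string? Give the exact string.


Step 0: F
Step 1: GZA
Step 2: GAYA
Step 3: GADXGA
Step 4: GADDGGGA
Step 5: GADDGGGA  (unchanged — fixed point at step 4)

Answer: GADDGGGA


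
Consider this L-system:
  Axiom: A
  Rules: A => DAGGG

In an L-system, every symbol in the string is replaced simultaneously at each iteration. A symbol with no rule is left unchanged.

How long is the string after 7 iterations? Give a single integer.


Step 0: length = 1
Step 1: length = 5
Step 2: length = 9
Step 3: length = 13
Step 4: length = 17
Step 5: length = 21
Step 6: length = 25
Step 7: length = 29

Answer: 29


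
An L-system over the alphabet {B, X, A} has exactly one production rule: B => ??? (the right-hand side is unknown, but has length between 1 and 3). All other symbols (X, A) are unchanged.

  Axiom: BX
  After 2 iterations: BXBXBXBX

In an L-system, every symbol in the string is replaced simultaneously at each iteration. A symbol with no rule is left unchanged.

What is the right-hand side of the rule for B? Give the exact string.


Trying B => BXB:
  Step 0: BX
  Step 1: BXBX
  Step 2: BXBXBXBX
Matches the given result.

Answer: BXB


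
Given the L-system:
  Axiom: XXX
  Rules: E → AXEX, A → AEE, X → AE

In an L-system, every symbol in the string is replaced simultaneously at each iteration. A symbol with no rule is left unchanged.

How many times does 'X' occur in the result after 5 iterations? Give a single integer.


Step 0: XXX  (3 'X')
Step 1: AEAEAE  (0 'X')
Step 2: AEEAXEXAEEAXEXAEEAXEX  (6 'X')
Step 3: AEEAXEXAXEXAEEAEAXEXAEAEEAXEXAXEXAEEAEAXEXAEAEEAXEXAXEXAEEAEAXEXAE  (18 'X')
Step 4: AEEAXEXAXEXAEEAEAXEXAEAEEAEAXEXAEAEEAXEXAXEXAEEAXEXAEEAEAXEXAEAEEAXEXAEEAXEXAXEXAEEAEAXEXAEAEEAEAXEXAEAEEAXEXAXEXAEEAXEXAEEAEAXEXAEAEEAXEXAEEAXEXAXEXAEEAEAXEXAEAEEAEAXEXAEAEEAXEXAXEXAEEAXEXAEEAEAXEXAEAEEAXEX  (54 'X')
Step 5: AEEAXEXAXEXAEEAEAXEXAEAEEAEAXEXAEAEEAXEXAXEXAEEAXEXAEEAEAXEXAEAEEAXEXAEEAXEXAXEXAEEAXEXAEEAEAXEXAEAEEAXEXAEEAXEXAXEXAEEAEAXEXAEAEEAEAXEXAEAEEAXEXAXEXAEEAEAXEXAEAEEAXEXAXEXAEEAXEXAEEAEAXEXAEAEEAXEXAEEAXEXAXEXAEEAEAXEXAEAEEAXEXAXEXAEEAEAXEXAEAEEAEAXEXAEAEEAXEXAXEXAEEAXEXAEEAEAXEXAEAEEAXEXAEEAXEXAXEXAEEAXEXAEEAEAXEXAEAEEAXEXAEEAXEXAXEXAEEAEAXEXAEAEEAEAXEXAEAEEAXEXAXEXAEEAEAXEXAEAEEAXEXAXEXAEEAXEXAEEAEAXEXAEAEEAXEXAEEAXEXAXEXAEEAEAXEXAEAEEAXEXAXEXAEEAEAXEXAEAEEAEAXEXAEAEEAXEXAXEXAEEAXEXAEEAEAXEXAEAEEAXEXAEEAXEXAXEXAEEAXEXAEEAEAXEXAEAEEAXEXAEEAXEXAXEXAEEAEAXEXAEAEEAEAXEXAEAEEAXEXAXEXAEEAEAXEXAEAEEAXEXAXEXAEEAXEXAEEAEAXEXAEAEEAXEXAEEAXEXAXEXAEEAEAXEXAE  (174 'X')

Answer: 174


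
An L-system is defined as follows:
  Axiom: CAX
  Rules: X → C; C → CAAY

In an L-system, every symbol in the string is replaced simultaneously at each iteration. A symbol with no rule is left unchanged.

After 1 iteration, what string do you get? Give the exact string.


Step 0: CAX
Step 1: CAAYAC

Answer: CAAYAC


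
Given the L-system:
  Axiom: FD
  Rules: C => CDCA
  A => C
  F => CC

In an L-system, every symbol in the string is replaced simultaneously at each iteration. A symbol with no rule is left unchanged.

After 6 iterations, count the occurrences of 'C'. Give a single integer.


Answer: 140

Derivation:
Step 0: FD  (0 'C')
Step 1: CCD  (2 'C')
Step 2: CDCACDCAD  (4 'C')
Step 3: CDCADCDCACCDCADCDCACD  (10 'C')
Step 4: CDCADCDCACDCDCADCDCACCDCACDCADCDCACDCDCADCDCACCDCAD  (24 'C')
Step 5: CDCADCDCACDCDCADCDCACCDCADCDCADCDCACDCDCADCDCACCDCACDCADCDCACCDCADCDCACDCDCADCDCACCDCADCDCADCDCACDCDCADCDCACCDCACDCADCDCACD  (58 'C')
Step 6: CDCADCDCACDCDCADCDCACCDCADCDCADCDCACDCDCADCDCACCDCACDCADCDCACDCDCADCDCACDCDCADCDCACCDCADCDCADCDCACDCDCADCDCACCDCACDCADCDCACCDCADCDCACDCDCADCDCACCDCACDCADCDCACDCDCADCDCACCDCADCDCADCDCACDCDCADCDCACCDCACDCADCDCACDCDCADCDCACDCDCADCDCACCDCADCDCADCDCACDCDCADCDCACCDCACDCADCDCACCDCADCDCACDCDCADCDCACCDCAD  (140 'C')


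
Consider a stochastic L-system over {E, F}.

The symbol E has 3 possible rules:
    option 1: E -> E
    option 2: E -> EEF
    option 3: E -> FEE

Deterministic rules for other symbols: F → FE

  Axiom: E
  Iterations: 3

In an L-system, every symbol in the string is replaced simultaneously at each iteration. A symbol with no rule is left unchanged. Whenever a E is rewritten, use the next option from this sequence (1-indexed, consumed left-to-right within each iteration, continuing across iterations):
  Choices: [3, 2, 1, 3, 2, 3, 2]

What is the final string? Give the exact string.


Step 0: E
Step 1: FEE  (used choices [3])
Step 2: FEEEFE  (used choices [2, 1])
Step 3: FEFEEEEFFEEFEEEF  (used choices [3, 2, 3, 2])

Answer: FEFEEEEFFEEFEEEF


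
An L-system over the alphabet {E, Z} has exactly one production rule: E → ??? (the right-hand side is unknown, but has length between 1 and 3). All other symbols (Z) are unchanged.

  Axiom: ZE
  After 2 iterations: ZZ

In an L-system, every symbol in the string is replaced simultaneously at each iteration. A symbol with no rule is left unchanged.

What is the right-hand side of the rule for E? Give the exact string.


Answer: Z

Derivation:
Trying E → Z:
  Step 0: ZE
  Step 1: ZZ
  Step 2: ZZ
Matches the given result.


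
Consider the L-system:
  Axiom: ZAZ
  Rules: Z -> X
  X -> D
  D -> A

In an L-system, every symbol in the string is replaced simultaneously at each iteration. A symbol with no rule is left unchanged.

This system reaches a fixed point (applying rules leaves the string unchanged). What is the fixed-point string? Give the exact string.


Step 0: ZAZ
Step 1: XAX
Step 2: DAD
Step 3: AAA
Step 4: AAA  (unchanged — fixed point at step 3)

Answer: AAA


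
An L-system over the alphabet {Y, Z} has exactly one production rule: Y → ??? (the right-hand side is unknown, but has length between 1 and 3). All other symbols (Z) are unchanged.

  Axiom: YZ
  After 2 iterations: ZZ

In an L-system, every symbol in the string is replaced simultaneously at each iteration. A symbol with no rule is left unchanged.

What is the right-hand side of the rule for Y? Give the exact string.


Answer: Z

Derivation:
Trying Y → Z:
  Step 0: YZ
  Step 1: ZZ
  Step 2: ZZ
Matches the given result.


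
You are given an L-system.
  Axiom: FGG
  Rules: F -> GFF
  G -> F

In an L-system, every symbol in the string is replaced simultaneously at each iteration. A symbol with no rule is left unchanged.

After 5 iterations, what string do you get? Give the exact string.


Answer: GFFFGFFGFFFGFFGFFFGFFGFFGFFFGFFGFFFGFFGFFGFFFGFFGFFFGFFGFFFGFFGFFGFFFGFFGFFFGFFGFFGFFFGFFGFFFGFFGFFFGFFGFFGFFFGFFGFFFGFFGFFGFFFGFFGFFFGFFGFFFGFFGFFGFFFGFFGFFFGFFGFFGFFFGFFGFFFGFFGFF

Derivation:
Step 0: FGG
Step 1: GFFFF
Step 2: FGFFGFFGFFGFF
Step 3: GFFFGFFGFFFGFFGFFFGFFGFFFGFFGFF
Step 4: FGFFGFFGFFFGFFGFFFGFFGFFGFFFGFFGFFFGFFGFFGFFFGFFGFFFGFFGFFGFFFGFFGFFFGFFGFF
Step 5: GFFFGFFGFFFGFFGFFFGFFGFFGFFFGFFGFFFGFFGFFGFFFGFFGFFFGFFGFFFGFFGFFGFFFGFFGFFFGFFGFFGFFFGFFGFFFGFFGFFFGFFGFFGFFFGFFGFFFGFFGFFGFFFGFFGFFFGFFGFFFGFFGFFGFFFGFFGFFFGFFGFFGFFFGFFGFFFGFFGFF


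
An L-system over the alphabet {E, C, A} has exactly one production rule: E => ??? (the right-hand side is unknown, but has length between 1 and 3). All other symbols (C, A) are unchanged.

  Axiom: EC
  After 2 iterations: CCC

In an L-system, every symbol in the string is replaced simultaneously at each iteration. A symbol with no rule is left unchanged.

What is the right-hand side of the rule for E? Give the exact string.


Trying E => CC:
  Step 0: EC
  Step 1: CCC
  Step 2: CCC
Matches the given result.

Answer: CC


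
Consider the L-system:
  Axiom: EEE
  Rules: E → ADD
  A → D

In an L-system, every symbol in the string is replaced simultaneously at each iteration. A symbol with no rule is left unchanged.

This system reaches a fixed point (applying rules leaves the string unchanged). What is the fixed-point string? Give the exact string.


Step 0: EEE
Step 1: ADDADDADD
Step 2: DDDDDDDDD
Step 3: DDDDDDDDD  (unchanged — fixed point at step 2)

Answer: DDDDDDDDD


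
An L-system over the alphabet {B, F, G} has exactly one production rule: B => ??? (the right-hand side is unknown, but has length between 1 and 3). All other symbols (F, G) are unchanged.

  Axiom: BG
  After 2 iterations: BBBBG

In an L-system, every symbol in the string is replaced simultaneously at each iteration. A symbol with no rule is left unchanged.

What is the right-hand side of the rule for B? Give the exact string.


Trying B => BB:
  Step 0: BG
  Step 1: BBG
  Step 2: BBBBG
Matches the given result.

Answer: BB


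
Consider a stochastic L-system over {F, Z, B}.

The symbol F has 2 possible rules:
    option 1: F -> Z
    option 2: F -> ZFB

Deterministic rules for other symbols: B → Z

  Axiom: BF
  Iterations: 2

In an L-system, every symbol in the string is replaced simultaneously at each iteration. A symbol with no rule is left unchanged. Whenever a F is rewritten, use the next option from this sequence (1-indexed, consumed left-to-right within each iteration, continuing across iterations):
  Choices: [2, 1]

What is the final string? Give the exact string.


Answer: ZZZZ

Derivation:
Step 0: BF
Step 1: ZZFB  (used choices [2])
Step 2: ZZZZ  (used choices [1])


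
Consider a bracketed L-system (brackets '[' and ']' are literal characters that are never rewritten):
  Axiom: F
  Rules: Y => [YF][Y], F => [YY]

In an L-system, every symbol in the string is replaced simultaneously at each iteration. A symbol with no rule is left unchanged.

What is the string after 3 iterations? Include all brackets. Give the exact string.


Answer: [[[YF][Y][YY]][[YF][Y]][[YF][Y][YY]][[YF][Y]]]

Derivation:
Step 0: F
Step 1: [YY]
Step 2: [[YF][Y][YF][Y]]
Step 3: [[[YF][Y][YY]][[YF][Y]][[YF][Y][YY]][[YF][Y]]]


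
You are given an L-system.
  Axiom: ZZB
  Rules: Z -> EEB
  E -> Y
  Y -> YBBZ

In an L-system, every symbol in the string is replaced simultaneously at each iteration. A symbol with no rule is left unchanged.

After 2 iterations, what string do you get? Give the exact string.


Answer: YYBYYBB

Derivation:
Step 0: ZZB
Step 1: EEBEEBB
Step 2: YYBYYBB


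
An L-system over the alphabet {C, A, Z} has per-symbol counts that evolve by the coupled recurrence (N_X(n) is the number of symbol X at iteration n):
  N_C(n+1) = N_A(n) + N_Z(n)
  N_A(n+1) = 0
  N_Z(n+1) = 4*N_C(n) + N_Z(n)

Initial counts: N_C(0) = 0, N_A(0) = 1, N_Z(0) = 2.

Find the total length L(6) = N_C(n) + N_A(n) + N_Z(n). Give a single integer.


Step 0: N_C=0, N_A=1, N_Z=2, L=3
Step 1: N_C=3, N_A=0, N_Z=2, L=5
Step 2: N_C=2, N_A=0, N_Z=14, L=16
Step 3: N_C=14, N_A=0, N_Z=22, L=36
Step 4: N_C=22, N_A=0, N_Z=78, L=100
Step 5: N_C=78, N_A=0, N_Z=166, L=244
Step 6: N_C=166, N_A=0, N_Z=478, L=644

Answer: 644


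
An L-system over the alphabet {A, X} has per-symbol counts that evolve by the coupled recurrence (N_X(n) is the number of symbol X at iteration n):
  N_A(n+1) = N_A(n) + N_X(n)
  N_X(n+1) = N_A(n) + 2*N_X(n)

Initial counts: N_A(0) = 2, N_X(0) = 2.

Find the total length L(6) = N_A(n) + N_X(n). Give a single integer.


Answer: 1220

Derivation:
Step 0: N_A=2, N_X=2, L=4
Step 1: N_A=4, N_X=6, L=10
Step 2: N_A=10, N_X=16, L=26
Step 3: N_A=26, N_X=42, L=68
Step 4: N_A=68, N_X=110, L=178
Step 5: N_A=178, N_X=288, L=466
Step 6: N_A=466, N_X=754, L=1220


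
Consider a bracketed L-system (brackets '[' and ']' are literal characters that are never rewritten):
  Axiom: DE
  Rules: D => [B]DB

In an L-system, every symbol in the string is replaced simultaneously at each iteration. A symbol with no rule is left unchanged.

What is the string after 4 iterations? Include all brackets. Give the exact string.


Step 0: DE
Step 1: [B]DBE
Step 2: [B][B]DBBE
Step 3: [B][B][B]DBBBE
Step 4: [B][B][B][B]DBBBBE

Answer: [B][B][B][B]DBBBBE


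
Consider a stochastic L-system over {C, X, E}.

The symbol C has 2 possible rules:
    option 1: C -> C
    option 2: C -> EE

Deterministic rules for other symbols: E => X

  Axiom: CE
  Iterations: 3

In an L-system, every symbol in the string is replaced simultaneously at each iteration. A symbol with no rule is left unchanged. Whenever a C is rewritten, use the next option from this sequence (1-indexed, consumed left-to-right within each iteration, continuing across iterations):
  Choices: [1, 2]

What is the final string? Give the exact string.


Answer: XXX

Derivation:
Step 0: CE
Step 1: CX  (used choices [1])
Step 2: EEX  (used choices [2])
Step 3: XXX  (used choices [])


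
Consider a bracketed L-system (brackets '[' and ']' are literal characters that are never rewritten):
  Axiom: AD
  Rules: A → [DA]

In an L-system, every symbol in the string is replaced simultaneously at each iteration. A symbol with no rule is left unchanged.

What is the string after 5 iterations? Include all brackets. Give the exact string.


Step 0: AD
Step 1: [DA]D
Step 2: [D[DA]]D
Step 3: [D[D[DA]]]D
Step 4: [D[D[D[DA]]]]D
Step 5: [D[D[D[D[DA]]]]]D

Answer: [D[D[D[D[DA]]]]]D


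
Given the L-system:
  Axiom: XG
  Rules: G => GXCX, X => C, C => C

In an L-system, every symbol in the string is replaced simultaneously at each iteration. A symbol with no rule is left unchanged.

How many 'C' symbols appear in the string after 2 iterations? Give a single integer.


Answer: 5

Derivation:
Step 0: XG  (0 'C')
Step 1: CGXCX  (2 'C')
Step 2: CGXCXCCC  (5 'C')


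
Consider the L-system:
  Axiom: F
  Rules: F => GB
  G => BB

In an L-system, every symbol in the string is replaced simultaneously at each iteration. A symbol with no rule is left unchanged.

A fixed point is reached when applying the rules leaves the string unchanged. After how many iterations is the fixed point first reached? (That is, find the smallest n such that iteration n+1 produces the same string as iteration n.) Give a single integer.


Step 0: F
Step 1: GB
Step 2: BBB
Step 3: BBB  (unchanged — fixed point at step 2)

Answer: 2


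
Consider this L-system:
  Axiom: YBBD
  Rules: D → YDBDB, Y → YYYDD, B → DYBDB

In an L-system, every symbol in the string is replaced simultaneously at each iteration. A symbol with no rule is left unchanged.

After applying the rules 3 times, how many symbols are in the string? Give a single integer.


Step 0: length = 4
Step 1: length = 20
Step 2: length = 100
Step 3: length = 500

Answer: 500


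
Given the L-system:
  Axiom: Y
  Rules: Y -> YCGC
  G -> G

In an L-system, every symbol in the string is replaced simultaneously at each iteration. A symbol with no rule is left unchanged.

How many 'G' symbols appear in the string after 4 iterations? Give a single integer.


Step 0: Y  (0 'G')
Step 1: YCGC  (1 'G')
Step 2: YCGCCGC  (2 'G')
Step 3: YCGCCGCCGC  (3 'G')
Step 4: YCGCCGCCGCCGC  (4 'G')

Answer: 4


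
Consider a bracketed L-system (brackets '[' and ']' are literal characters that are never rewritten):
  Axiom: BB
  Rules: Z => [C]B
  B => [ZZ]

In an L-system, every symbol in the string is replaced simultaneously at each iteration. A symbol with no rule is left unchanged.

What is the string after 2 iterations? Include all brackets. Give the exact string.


Step 0: BB
Step 1: [ZZ][ZZ]
Step 2: [[C]B[C]B][[C]B[C]B]

Answer: [[C]B[C]B][[C]B[C]B]


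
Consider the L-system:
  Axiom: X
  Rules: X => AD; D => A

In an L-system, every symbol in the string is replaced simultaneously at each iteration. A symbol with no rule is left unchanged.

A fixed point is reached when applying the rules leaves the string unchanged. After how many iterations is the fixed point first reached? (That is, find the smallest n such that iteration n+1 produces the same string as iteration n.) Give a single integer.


Step 0: X
Step 1: AD
Step 2: AA
Step 3: AA  (unchanged — fixed point at step 2)

Answer: 2


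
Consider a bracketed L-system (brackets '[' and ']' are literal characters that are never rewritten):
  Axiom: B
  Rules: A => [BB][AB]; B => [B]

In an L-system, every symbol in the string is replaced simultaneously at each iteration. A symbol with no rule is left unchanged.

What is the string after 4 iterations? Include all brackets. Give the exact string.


Answer: [[[[B]]]]

Derivation:
Step 0: B
Step 1: [B]
Step 2: [[B]]
Step 3: [[[B]]]
Step 4: [[[[B]]]]


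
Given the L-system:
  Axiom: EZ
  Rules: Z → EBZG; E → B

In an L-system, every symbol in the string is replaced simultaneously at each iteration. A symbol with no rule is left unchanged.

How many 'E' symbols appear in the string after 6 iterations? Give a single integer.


Step 0: EZ  (1 'E')
Step 1: BEBZG  (1 'E')
Step 2: BBBEBZGG  (1 'E')
Step 3: BBBBBEBZGGG  (1 'E')
Step 4: BBBBBBBEBZGGGG  (1 'E')
Step 5: BBBBBBBBBEBZGGGGG  (1 'E')
Step 6: BBBBBBBBBBBEBZGGGGGG  (1 'E')

Answer: 1


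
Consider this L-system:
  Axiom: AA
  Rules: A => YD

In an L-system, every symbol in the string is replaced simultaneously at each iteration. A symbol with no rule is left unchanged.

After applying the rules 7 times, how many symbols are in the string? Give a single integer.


Step 0: length = 2
Step 1: length = 4
Step 2: length = 4
Step 3: length = 4
Step 4: length = 4
Step 5: length = 4
Step 6: length = 4
Step 7: length = 4

Answer: 4
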